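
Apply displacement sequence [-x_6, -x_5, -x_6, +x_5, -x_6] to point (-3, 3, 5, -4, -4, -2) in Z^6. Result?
(-3, 3, 5, -4, -4, -5)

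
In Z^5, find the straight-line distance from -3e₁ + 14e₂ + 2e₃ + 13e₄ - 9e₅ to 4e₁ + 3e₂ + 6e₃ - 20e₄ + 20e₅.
46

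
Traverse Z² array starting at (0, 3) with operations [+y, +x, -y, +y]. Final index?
(1, 4)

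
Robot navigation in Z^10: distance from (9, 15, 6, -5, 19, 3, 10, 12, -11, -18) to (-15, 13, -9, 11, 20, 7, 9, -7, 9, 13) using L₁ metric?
133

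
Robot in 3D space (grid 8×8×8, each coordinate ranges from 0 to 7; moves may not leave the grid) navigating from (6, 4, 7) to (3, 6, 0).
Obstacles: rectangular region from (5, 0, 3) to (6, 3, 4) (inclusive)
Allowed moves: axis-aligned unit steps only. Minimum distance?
12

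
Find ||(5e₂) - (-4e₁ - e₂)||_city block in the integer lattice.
10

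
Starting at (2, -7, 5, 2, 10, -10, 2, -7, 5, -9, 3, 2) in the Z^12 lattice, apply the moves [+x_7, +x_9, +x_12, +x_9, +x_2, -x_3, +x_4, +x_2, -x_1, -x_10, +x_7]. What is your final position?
(1, -5, 4, 3, 10, -10, 4, -7, 7, -10, 3, 3)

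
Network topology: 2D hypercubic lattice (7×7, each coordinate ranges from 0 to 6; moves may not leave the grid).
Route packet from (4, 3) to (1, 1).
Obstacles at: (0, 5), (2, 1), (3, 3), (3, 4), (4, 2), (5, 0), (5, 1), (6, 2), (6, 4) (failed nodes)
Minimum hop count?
9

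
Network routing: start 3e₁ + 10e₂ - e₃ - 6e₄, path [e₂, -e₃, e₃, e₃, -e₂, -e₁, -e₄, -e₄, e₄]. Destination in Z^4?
(2, 10, 0, -7)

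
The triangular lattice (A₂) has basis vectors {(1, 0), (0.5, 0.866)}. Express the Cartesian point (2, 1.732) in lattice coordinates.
b₁ + 2b₂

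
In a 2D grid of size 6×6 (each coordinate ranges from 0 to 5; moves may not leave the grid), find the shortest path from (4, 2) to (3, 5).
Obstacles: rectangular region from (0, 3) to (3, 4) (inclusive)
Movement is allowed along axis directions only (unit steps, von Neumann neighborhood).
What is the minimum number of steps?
4
(one shortest path: (4, 2) → (4, 3) → (4, 4) → (4, 5) → (3, 5))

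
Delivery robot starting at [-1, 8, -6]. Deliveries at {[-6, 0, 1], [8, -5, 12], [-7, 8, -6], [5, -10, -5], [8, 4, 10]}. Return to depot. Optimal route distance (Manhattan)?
110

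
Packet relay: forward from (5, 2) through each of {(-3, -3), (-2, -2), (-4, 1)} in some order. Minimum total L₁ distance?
17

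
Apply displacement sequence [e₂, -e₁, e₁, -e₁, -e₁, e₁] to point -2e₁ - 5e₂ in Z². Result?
(-3, -4)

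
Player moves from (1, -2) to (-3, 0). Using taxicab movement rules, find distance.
6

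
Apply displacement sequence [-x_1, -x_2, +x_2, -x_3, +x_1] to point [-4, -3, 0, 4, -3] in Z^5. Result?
(-4, -3, -1, 4, -3)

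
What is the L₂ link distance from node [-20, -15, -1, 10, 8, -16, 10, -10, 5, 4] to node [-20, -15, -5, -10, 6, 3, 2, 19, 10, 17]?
43.359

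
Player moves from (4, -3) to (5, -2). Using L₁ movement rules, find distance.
2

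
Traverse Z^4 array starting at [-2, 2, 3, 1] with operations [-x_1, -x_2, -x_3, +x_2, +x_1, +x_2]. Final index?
(-2, 3, 2, 1)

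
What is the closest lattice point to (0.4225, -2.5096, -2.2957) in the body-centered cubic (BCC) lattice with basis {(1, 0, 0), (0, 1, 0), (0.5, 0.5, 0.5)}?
(0.5, -2.5, -2.5)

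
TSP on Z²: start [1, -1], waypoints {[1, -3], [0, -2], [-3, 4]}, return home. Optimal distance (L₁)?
22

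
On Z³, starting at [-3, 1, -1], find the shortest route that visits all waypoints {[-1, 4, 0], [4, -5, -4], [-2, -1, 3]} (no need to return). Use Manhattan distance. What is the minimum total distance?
32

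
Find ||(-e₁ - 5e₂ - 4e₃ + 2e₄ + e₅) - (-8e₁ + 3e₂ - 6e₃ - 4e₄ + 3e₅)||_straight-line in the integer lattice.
12.53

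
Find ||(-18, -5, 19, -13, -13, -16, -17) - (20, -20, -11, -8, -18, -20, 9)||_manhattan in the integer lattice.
123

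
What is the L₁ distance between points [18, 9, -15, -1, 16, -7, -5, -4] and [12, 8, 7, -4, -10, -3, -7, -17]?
77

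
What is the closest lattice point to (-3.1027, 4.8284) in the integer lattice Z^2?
(-3, 5)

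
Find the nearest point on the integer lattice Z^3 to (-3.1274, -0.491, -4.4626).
(-3, 0, -4)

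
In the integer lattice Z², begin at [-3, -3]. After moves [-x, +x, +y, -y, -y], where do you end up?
(-3, -4)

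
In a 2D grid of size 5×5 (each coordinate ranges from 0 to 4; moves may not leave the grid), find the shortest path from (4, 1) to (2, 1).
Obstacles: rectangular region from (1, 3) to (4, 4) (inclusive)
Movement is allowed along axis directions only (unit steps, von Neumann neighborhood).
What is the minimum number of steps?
2
(one shortest path: (4, 1) → (3, 1) → (2, 1))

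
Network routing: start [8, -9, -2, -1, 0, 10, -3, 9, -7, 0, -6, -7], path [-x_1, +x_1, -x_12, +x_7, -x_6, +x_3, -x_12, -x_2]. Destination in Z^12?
(8, -10, -1, -1, 0, 9, -2, 9, -7, 0, -6, -9)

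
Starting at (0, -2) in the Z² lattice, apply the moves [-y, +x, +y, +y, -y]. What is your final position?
(1, -2)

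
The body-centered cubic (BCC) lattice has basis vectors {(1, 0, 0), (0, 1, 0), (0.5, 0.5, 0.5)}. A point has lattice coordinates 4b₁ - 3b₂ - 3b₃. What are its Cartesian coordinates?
(2.5, -4.5, -1.5)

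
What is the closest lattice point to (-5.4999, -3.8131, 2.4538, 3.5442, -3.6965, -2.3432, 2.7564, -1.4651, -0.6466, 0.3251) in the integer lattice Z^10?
(-5, -4, 2, 4, -4, -2, 3, -1, -1, 0)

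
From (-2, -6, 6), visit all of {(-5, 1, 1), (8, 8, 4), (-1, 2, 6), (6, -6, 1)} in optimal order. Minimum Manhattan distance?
56
(one optimal route: (-2, -6, 6) → (-1, 2, 6) → (-5, 1, 1) → (6, -6, 1) → (8, 8, 4))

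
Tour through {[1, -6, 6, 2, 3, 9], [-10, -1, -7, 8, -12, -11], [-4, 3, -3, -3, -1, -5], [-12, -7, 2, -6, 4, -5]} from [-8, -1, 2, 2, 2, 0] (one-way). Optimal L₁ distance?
142
(one optimal route: (-8, -1, 2, 2, 2, 0) → (1, -6, 6, 2, 3, 9) → (-12, -7, 2, -6, 4, -5) → (-4, 3, -3, -3, -1, -5) → (-10, -1, -7, 8, -12, -11))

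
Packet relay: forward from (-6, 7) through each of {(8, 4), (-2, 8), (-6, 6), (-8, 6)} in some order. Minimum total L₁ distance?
25
(one optimal route: (-6, 7) → (-6, 6) → (-8, 6) → (-2, 8) → (8, 4))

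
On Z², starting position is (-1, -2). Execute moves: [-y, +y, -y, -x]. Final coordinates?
(-2, -3)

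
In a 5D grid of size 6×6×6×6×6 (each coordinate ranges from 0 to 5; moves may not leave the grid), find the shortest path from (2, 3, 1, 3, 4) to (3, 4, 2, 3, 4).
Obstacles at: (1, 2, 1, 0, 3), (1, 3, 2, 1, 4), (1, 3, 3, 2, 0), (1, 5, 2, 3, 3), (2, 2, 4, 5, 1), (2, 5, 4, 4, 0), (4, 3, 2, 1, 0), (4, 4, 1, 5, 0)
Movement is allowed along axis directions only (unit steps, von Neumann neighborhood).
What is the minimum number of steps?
3
(one shortest path: (2, 3, 1, 3, 4) → (3, 3, 1, 3, 4) → (3, 4, 1, 3, 4) → (3, 4, 2, 3, 4))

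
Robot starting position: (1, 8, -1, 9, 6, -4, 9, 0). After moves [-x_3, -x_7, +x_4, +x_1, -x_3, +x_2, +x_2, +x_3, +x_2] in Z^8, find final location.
(2, 11, -2, 10, 6, -4, 8, 0)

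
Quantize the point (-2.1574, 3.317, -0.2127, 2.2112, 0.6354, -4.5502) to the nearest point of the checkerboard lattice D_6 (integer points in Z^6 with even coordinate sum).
(-2, 3, 0, 2, 1, -4)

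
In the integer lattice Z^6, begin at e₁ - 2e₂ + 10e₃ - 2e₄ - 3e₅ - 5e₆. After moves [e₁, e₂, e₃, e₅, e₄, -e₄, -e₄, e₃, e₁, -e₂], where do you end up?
(3, -2, 12, -3, -2, -5)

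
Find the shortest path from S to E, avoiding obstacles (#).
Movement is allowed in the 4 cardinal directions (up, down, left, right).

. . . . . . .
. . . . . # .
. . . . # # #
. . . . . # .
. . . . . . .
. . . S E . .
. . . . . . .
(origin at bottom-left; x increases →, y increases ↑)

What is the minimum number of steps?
1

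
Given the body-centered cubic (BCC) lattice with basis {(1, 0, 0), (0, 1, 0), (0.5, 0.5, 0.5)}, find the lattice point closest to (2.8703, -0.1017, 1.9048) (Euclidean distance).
(3, 0, 2)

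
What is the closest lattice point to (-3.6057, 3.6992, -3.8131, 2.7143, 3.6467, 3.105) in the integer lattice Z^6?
(-4, 4, -4, 3, 4, 3)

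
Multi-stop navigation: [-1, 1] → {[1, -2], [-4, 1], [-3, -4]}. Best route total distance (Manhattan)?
15
(one optimal route: (-1, 1) → (-4, 1) → (-3, -4) → (1, -2))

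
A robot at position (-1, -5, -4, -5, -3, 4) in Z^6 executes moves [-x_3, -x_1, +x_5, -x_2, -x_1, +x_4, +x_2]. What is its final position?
(-3, -5, -5, -4, -2, 4)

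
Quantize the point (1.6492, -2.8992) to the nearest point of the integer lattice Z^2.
(2, -3)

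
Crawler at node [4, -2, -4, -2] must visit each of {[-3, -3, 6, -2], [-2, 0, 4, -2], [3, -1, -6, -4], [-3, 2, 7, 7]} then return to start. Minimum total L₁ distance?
72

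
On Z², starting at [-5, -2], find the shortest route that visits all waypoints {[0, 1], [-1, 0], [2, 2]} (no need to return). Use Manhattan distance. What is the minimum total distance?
11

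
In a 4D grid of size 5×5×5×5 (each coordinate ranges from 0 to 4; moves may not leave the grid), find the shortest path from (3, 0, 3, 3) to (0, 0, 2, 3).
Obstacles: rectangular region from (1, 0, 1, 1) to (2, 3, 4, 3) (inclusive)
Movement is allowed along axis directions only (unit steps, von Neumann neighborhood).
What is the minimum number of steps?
6
(one shortest path: (3, 0, 3, 3) → (3, 0, 2, 3) → (3, 0, 2, 4) → (2, 0, 2, 4) → (1, 0, 2, 4) → (0, 0, 2, 4) → (0, 0, 2, 3))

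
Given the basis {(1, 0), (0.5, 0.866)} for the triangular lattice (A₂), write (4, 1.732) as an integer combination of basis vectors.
3b₁ + 2b₂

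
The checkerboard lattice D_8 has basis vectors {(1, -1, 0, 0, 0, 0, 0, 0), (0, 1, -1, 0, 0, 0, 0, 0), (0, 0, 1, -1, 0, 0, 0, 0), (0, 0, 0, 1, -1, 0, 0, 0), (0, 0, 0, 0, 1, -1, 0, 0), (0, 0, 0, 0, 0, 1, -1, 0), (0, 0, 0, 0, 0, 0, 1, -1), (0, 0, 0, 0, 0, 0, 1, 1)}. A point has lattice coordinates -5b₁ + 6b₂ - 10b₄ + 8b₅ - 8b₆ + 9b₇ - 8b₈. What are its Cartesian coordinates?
(-5, 11, -6, -10, 18, -16, 9, -17)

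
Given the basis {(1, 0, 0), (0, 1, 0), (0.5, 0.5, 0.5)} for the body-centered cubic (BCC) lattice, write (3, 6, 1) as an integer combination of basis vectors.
2b₁ + 5b₂ + 2b₃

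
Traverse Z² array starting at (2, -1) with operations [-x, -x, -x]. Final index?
(-1, -1)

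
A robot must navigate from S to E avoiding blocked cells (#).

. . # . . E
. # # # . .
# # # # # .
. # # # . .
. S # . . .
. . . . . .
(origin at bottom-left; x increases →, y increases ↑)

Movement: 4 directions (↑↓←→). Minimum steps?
10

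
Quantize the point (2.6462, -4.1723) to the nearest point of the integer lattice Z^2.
(3, -4)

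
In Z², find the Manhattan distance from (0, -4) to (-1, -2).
3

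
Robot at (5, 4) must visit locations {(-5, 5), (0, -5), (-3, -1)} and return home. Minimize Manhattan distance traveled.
40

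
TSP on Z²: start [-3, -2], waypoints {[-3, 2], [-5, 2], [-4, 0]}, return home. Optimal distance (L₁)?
12
(one optimal route: (-3, -2) → (-3, 2) → (-5, 2) → (-4, 0) → (-3, -2))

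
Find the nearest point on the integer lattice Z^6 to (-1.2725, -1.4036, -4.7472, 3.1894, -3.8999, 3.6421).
(-1, -1, -5, 3, -4, 4)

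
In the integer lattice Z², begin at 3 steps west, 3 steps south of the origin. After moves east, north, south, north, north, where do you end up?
(-2, -1)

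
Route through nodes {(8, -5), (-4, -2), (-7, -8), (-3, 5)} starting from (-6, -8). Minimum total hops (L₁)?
39
(one optimal route: (-6, -8) → (-7, -8) → (-4, -2) → (-3, 5) → (8, -5))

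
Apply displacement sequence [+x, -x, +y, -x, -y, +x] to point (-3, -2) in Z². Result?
(-3, -2)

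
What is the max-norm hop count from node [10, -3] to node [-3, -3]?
13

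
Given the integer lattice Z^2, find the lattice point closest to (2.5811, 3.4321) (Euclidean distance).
(3, 3)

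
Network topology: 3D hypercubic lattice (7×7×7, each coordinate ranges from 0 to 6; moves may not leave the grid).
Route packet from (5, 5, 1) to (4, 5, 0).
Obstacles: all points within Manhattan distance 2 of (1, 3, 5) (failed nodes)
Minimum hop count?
2
(one shortest path: (5, 5, 1) → (4, 5, 1) → (4, 5, 0))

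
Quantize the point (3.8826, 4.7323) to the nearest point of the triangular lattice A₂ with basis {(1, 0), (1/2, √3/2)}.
(4, 5.196)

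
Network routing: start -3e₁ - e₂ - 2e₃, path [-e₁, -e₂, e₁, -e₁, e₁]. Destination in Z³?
(-3, -2, -2)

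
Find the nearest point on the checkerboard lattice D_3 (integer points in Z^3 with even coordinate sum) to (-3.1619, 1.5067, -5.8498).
(-3, 1, -6)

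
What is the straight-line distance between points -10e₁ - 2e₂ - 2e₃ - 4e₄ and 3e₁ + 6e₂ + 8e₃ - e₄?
18.4932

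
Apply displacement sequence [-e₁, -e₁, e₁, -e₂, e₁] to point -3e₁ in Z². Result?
(-3, -1)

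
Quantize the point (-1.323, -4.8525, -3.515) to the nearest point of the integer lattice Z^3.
(-1, -5, -4)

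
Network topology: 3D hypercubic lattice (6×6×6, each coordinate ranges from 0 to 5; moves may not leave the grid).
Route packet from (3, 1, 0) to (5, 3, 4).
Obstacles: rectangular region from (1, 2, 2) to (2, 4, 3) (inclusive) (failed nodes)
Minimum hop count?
8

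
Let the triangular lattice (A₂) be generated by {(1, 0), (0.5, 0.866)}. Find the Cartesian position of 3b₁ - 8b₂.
(-1, -6.928)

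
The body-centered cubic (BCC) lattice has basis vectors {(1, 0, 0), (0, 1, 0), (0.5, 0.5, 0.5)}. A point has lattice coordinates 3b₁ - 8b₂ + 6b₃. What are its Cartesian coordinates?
(6, -5, 3)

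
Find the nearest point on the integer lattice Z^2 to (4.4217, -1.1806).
(4, -1)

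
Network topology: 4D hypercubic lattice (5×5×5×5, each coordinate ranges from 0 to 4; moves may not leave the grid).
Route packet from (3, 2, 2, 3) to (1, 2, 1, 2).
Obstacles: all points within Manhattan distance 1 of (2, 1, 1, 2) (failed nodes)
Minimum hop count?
4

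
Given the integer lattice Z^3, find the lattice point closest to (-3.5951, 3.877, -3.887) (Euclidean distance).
(-4, 4, -4)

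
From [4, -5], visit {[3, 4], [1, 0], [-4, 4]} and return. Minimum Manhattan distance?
34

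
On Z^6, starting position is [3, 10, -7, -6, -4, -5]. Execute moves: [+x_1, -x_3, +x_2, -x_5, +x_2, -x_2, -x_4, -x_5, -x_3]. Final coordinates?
(4, 11, -9, -7, -6, -5)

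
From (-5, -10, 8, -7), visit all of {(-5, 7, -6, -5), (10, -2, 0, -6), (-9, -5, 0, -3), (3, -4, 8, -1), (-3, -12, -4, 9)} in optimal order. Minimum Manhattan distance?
126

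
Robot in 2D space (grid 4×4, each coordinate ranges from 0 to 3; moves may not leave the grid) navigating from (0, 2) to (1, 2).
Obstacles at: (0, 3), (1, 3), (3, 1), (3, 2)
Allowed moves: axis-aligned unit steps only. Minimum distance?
1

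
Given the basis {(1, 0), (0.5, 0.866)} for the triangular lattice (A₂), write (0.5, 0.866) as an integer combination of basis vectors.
b₂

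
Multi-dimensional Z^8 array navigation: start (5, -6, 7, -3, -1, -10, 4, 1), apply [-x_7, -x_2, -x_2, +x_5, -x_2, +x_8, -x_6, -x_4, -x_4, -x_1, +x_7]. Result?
(4, -9, 7, -5, 0, -11, 4, 2)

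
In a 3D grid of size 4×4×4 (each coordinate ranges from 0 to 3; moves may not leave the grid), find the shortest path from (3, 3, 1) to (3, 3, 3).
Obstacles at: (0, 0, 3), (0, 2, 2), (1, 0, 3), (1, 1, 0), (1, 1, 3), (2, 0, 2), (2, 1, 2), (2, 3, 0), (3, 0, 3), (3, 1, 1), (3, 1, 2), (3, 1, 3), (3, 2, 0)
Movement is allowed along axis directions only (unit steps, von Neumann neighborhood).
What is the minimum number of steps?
2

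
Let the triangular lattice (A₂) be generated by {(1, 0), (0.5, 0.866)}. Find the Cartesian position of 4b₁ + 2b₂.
(5, 1.732)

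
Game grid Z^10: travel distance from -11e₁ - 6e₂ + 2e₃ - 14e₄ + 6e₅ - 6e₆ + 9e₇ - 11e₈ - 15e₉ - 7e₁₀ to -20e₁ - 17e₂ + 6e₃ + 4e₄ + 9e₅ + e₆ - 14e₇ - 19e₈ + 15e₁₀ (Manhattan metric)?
120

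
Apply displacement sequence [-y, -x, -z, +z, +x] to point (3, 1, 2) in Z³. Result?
(3, 0, 2)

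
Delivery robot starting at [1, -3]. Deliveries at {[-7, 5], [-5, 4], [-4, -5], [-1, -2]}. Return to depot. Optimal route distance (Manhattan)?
36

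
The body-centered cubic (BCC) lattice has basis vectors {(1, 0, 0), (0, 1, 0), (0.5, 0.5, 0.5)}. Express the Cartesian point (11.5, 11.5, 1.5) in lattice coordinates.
10b₁ + 10b₂ + 3b₃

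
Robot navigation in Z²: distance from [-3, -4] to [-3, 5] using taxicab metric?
9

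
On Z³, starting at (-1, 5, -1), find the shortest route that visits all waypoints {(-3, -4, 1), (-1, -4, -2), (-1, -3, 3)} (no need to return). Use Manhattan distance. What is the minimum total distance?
20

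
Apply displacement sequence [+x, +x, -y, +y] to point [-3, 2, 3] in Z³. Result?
(-1, 2, 3)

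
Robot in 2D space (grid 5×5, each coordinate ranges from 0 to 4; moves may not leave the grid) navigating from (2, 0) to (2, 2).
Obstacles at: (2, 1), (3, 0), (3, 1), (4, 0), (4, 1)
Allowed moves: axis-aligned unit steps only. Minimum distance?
4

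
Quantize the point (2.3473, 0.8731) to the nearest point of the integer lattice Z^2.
(2, 1)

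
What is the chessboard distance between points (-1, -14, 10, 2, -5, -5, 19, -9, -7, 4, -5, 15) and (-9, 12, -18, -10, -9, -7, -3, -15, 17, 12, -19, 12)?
28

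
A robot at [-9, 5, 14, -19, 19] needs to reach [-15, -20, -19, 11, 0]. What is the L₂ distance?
54.8726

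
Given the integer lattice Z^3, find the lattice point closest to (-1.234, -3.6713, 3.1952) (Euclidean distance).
(-1, -4, 3)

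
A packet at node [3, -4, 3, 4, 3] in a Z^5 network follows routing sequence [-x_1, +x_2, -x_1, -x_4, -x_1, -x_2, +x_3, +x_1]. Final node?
(1, -4, 4, 3, 3)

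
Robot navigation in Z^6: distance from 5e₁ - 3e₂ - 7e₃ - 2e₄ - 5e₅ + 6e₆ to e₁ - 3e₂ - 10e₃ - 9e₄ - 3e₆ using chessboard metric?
9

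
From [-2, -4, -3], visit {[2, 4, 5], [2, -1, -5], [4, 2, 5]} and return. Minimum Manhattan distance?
48
(one optimal route: (-2, -4, -3) → (2, 4, 5) → (4, 2, 5) → (2, -1, -5) → (-2, -4, -3))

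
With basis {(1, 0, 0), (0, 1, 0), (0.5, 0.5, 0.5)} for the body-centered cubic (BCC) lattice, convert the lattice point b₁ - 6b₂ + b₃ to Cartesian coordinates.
(1.5, -5.5, 0.5)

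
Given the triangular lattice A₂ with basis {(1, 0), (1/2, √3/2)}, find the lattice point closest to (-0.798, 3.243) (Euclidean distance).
(-1, 3.464)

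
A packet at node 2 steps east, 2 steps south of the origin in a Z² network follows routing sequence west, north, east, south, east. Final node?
(3, -2)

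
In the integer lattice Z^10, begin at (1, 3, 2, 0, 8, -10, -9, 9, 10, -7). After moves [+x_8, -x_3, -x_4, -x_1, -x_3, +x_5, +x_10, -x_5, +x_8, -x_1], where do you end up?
(-1, 3, 0, -1, 8, -10, -9, 11, 10, -6)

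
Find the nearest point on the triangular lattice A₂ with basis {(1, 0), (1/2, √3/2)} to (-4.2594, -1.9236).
(-4, -1.732)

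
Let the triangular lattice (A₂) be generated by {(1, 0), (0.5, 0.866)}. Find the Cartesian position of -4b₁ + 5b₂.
(-1.5, 4.33)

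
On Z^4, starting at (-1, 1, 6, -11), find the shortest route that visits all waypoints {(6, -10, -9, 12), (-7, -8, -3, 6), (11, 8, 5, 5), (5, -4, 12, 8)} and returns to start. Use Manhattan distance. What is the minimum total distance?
164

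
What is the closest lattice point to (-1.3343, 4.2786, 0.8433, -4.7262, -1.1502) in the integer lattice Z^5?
(-1, 4, 1, -5, -1)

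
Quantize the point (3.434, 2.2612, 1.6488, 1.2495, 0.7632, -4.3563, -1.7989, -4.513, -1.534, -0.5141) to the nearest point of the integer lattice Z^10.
(3, 2, 2, 1, 1, -4, -2, -5, -2, -1)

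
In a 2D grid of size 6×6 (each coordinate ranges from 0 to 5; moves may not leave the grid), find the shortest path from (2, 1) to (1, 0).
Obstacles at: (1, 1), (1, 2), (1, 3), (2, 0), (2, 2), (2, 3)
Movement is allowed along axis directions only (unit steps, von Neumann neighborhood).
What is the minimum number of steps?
12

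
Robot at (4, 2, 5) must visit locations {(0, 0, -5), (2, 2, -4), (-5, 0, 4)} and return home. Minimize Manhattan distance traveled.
42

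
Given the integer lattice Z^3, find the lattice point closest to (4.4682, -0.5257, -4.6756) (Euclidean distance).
(4, -1, -5)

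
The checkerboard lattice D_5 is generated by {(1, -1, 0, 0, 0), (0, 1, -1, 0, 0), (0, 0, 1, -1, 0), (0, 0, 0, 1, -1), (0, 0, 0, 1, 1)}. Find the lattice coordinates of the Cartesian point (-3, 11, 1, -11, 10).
-3b₁ + 8b₂ + 9b₃ - 6b₄ + 4b₅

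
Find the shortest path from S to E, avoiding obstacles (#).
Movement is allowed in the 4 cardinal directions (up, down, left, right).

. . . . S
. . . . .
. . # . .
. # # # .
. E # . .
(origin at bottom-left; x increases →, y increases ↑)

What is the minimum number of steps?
9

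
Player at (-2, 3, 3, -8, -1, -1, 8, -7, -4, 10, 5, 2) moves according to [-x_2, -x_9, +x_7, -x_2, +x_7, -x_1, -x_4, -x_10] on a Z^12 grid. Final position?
(-3, 1, 3, -9, -1, -1, 10, -7, -5, 9, 5, 2)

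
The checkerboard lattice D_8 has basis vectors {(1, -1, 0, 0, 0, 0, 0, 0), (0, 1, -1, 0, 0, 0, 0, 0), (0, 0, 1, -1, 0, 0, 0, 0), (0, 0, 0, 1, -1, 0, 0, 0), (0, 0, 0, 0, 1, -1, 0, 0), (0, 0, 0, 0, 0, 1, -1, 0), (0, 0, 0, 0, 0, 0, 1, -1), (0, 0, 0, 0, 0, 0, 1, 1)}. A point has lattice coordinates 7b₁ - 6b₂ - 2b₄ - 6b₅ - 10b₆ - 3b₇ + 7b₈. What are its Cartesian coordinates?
(7, -13, 6, -2, -4, -4, 14, 10)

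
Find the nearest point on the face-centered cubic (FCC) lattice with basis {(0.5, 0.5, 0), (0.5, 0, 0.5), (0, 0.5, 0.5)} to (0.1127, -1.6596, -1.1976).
(0, -1.5, -1.5)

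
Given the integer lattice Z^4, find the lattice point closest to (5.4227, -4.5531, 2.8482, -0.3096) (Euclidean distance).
(5, -5, 3, 0)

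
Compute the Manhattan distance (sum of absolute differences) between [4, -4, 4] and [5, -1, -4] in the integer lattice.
12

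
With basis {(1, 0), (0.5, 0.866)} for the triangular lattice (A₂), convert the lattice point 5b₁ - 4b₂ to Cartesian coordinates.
(3, -3.464)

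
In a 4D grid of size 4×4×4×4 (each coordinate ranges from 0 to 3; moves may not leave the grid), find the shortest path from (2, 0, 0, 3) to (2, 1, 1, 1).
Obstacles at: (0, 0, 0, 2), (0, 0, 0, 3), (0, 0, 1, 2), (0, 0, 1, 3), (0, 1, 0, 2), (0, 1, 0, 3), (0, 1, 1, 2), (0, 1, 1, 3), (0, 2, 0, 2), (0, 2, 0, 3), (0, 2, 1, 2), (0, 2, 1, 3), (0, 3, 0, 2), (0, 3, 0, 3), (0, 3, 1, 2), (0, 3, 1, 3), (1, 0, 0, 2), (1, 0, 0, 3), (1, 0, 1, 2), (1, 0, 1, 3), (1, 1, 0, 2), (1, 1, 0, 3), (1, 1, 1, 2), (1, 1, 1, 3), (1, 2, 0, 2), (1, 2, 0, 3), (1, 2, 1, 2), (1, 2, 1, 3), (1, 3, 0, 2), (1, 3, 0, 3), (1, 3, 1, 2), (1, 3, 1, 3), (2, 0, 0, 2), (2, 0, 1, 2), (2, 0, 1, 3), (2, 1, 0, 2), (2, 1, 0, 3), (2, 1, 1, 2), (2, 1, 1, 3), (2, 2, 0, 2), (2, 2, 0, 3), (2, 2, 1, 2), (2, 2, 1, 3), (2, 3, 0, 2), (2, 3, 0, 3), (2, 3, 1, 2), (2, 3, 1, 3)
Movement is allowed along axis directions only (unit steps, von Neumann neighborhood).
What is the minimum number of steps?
6
(one shortest path: (2, 0, 0, 3) → (3, 0, 0, 3) → (3, 1, 0, 3) → (3, 1, 1, 3) → (3, 1, 1, 2) → (3, 1, 1, 1) → (2, 1, 1, 1))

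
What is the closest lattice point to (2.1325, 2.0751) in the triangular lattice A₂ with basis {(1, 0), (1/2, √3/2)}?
(2, 1.732)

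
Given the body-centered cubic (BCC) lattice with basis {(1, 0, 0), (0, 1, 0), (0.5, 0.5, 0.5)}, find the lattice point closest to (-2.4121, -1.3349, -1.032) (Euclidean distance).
(-2.5, -1.5, -1.5)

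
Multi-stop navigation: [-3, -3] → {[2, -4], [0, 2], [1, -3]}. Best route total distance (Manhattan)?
14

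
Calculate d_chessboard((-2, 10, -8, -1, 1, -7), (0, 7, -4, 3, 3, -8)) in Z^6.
4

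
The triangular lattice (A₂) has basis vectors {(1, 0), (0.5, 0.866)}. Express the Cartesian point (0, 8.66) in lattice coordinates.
-5b₁ + 10b₂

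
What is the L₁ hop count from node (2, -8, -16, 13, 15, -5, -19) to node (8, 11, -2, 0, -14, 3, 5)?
113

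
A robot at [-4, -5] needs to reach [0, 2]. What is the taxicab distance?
11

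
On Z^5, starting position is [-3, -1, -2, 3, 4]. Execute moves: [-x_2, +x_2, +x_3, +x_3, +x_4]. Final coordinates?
(-3, -1, 0, 4, 4)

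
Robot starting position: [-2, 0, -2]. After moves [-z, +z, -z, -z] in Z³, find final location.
(-2, 0, -4)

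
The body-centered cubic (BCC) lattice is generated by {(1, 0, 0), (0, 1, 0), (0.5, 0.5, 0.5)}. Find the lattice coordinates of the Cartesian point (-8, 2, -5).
-3b₁ + 7b₂ - 10b₃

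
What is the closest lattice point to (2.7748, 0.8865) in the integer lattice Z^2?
(3, 1)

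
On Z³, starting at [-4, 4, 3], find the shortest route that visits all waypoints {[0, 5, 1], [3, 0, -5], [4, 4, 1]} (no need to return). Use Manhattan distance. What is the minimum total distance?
23
(one optimal route: (-4, 4, 3) → (0, 5, 1) → (4, 4, 1) → (3, 0, -5))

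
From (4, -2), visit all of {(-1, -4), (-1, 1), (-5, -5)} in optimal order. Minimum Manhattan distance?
18
(one optimal route: (4, -2) → (-1, 1) → (-1, -4) → (-5, -5))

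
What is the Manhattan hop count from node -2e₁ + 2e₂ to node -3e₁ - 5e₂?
8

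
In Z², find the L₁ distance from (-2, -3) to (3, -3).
5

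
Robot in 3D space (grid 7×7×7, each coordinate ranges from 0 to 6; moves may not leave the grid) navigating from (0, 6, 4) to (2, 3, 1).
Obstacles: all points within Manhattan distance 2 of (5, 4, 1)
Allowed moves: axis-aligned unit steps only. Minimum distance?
8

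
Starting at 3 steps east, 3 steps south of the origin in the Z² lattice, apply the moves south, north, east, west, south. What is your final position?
(3, -4)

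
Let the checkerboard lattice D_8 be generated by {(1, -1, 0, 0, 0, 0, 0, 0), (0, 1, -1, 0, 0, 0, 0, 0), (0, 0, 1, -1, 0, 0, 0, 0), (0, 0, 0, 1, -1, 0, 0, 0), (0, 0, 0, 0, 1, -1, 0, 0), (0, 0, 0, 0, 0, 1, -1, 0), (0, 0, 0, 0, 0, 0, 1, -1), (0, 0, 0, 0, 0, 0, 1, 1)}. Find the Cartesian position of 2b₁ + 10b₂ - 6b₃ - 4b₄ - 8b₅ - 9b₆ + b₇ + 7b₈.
(2, 8, -16, 2, -4, -1, 17, 6)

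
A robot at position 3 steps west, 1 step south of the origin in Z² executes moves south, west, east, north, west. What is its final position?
(-4, -1)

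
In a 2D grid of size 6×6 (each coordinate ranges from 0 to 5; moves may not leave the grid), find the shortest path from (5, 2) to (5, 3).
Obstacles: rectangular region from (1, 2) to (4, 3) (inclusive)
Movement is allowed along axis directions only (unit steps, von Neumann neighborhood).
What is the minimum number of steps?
1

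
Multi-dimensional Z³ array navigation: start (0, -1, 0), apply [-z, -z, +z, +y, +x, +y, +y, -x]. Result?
(0, 2, -1)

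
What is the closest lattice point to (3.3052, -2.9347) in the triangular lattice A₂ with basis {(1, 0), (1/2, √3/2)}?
(3.5, -2.598)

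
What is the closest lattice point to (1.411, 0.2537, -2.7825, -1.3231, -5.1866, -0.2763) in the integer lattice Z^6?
(1, 0, -3, -1, -5, 0)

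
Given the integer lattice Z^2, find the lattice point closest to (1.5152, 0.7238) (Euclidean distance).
(2, 1)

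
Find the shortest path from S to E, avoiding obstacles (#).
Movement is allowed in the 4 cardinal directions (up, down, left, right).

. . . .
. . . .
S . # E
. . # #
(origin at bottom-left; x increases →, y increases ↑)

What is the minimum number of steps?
5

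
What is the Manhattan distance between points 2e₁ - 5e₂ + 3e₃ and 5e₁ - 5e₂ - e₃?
7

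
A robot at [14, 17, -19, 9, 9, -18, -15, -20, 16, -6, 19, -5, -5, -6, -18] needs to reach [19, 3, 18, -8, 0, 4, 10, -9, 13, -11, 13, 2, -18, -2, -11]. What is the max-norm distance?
37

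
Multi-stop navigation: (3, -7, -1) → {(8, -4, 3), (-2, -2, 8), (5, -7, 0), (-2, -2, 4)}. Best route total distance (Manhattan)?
29
(one optimal route: (3, -7, -1) → (5, -7, 0) → (8, -4, 3) → (-2, -2, 4) → (-2, -2, 8))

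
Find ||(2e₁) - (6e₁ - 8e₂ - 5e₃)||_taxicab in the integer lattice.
17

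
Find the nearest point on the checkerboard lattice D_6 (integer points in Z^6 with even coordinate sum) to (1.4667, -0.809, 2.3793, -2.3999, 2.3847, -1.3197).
(2, -1, 2, -2, 2, -1)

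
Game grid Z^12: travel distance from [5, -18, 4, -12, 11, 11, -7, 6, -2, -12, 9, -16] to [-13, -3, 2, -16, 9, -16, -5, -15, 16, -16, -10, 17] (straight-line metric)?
59.4727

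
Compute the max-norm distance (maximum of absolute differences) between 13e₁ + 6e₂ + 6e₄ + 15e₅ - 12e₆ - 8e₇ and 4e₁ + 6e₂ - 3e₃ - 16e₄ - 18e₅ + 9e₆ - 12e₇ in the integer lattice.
33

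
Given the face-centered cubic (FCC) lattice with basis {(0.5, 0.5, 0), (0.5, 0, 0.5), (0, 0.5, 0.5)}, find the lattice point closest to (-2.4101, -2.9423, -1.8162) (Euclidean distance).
(-2.5, -3, -1.5)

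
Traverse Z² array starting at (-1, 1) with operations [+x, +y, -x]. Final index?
(-1, 2)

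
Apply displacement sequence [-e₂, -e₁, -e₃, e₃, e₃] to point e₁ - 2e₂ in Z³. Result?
(0, -3, 1)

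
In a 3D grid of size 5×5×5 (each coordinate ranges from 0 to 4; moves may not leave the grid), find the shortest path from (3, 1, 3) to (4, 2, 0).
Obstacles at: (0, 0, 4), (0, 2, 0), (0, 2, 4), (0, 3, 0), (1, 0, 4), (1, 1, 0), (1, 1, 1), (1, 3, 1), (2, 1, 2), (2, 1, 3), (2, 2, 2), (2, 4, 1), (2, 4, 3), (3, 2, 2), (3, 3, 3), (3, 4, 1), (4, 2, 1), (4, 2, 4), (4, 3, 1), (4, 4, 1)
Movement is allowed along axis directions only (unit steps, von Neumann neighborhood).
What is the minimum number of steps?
5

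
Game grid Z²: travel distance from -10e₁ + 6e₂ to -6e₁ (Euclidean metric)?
7.2111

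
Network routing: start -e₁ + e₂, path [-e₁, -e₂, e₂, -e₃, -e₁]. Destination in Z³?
(-3, 1, -1)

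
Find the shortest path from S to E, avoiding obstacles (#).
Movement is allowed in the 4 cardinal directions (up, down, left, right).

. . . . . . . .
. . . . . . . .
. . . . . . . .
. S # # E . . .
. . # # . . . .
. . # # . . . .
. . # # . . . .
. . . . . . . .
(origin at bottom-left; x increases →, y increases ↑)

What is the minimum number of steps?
5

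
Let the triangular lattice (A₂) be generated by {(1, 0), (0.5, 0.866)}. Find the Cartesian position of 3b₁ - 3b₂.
(1.5, -2.598)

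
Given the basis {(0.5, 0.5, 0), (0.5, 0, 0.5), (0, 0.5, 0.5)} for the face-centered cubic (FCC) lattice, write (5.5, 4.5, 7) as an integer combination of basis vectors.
3b₁ + 8b₂ + 6b₃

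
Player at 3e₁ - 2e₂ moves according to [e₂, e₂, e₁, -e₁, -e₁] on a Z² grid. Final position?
(2, 0)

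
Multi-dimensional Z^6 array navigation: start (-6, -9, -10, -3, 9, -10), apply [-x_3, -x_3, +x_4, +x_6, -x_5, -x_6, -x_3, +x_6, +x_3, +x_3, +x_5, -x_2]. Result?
(-6, -10, -11, -2, 9, -9)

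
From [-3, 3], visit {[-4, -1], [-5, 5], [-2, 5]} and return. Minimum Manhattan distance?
18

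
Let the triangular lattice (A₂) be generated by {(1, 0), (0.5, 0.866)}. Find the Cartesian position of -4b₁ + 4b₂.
(-2, 3.464)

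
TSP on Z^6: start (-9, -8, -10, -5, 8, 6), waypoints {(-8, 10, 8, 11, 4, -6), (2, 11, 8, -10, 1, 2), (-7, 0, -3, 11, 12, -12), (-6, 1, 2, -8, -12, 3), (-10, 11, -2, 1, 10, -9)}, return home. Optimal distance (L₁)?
250
(one optimal route: (-9, -8, -10, -5, 8, 6) → (-7, 0, -3, 11, 12, -12) → (-10, 11, -2, 1, 10, -9) → (-8, 10, 8, 11, 4, -6) → (2, 11, 8, -10, 1, 2) → (-6, 1, 2, -8, -12, 3) → (-9, -8, -10, -5, 8, 6))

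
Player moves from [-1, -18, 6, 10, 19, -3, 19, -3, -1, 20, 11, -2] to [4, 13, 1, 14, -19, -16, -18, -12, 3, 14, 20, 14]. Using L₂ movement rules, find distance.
66.9253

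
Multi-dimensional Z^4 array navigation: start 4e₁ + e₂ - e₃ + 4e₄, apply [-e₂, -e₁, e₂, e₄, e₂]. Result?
(3, 2, -1, 5)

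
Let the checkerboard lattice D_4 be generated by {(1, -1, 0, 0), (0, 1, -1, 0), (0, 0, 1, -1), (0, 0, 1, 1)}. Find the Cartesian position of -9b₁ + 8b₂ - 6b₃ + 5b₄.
(-9, 17, -9, 11)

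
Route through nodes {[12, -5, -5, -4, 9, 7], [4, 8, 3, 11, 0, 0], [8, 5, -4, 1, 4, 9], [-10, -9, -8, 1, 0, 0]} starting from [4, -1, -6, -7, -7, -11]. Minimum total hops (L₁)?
164
(one optimal route: (4, -1, -6, -7, -7, -11) → (-10, -9, -8, 1, 0, 0) → (12, -5, -5, -4, 9, 7) → (8, 5, -4, 1, 4, 9) → (4, 8, 3, 11, 0, 0))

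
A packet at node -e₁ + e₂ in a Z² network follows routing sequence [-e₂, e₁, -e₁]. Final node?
(-1, 0)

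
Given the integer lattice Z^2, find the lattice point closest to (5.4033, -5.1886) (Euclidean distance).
(5, -5)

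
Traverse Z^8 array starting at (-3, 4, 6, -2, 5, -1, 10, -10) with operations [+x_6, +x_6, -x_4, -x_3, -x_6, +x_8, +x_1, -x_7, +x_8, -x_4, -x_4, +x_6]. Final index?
(-2, 4, 5, -5, 5, 1, 9, -8)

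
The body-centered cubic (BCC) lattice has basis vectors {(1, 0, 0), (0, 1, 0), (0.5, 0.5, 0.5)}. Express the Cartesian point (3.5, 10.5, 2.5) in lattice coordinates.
b₁ + 8b₂ + 5b₃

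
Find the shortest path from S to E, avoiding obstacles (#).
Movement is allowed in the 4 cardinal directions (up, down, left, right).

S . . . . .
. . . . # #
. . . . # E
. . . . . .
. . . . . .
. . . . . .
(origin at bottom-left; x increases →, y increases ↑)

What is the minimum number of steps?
9
(one shortest path: (0, 5) → (1, 5) → (2, 5) → (3, 5) → (3, 4) → (3, 3) → (3, 2) → (4, 2) → (5, 2) → (5, 3))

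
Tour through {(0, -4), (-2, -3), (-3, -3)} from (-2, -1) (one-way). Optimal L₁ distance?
7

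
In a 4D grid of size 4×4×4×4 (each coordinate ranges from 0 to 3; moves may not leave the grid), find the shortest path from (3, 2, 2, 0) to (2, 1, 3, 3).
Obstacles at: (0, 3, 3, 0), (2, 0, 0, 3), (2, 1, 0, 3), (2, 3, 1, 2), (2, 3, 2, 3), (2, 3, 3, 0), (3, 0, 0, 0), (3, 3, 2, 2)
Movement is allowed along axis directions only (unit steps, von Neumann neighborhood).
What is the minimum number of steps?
6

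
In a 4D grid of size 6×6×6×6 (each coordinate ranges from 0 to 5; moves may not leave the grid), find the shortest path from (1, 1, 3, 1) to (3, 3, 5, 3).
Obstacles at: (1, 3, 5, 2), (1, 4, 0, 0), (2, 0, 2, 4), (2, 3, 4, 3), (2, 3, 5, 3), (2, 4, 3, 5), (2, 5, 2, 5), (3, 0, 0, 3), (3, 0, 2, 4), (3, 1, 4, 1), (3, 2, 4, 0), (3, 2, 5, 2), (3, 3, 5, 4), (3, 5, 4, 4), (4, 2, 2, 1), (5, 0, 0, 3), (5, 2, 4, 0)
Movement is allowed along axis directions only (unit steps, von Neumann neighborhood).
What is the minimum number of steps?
8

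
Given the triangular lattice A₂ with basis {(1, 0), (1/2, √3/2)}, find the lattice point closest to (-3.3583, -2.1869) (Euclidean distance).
(-3.5, -2.598)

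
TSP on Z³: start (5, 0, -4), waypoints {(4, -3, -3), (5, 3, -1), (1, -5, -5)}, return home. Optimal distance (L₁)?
32
(one optimal route: (5, 0, -4) → (5, 3, -1) → (4, -3, -3) → (1, -5, -5) → (5, 0, -4))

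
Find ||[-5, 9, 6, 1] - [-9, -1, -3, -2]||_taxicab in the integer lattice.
26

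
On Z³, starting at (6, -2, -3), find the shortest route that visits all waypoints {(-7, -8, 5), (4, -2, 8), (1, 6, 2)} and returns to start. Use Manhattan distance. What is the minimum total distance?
76
(one optimal route: (6, -2, -3) → (4, -2, 8) → (-7, -8, 5) → (1, 6, 2) → (6, -2, -3))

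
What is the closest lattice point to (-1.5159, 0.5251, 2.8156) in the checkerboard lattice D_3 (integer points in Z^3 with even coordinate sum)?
(-2, 1, 3)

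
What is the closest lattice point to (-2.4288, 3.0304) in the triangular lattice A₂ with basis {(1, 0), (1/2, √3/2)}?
(-2.5, 2.598)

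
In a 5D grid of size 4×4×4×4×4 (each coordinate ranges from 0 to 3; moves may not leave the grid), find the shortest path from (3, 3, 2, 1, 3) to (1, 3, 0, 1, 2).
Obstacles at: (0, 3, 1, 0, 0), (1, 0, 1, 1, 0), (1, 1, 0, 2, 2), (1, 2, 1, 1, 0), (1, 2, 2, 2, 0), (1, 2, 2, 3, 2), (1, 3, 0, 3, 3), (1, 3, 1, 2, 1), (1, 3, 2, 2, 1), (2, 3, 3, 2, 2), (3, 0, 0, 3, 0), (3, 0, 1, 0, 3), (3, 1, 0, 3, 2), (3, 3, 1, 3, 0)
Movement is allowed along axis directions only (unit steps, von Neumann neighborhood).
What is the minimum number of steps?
5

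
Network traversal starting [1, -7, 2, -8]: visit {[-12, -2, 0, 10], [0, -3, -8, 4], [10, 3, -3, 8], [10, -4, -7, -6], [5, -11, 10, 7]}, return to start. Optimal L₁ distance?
168
(one optimal route: (1, -7, 2, -8) → (10, -4, -7, -6) → (0, -3, -8, 4) → (-12, -2, 0, 10) → (10, 3, -3, 8) → (5, -11, 10, 7) → (1, -7, 2, -8))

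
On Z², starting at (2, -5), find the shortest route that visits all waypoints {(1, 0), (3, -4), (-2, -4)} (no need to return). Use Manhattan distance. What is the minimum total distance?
14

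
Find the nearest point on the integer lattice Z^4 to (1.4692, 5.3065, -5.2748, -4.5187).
(1, 5, -5, -5)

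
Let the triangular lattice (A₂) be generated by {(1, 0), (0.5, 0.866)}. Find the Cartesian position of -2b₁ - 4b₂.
(-4, -3.464)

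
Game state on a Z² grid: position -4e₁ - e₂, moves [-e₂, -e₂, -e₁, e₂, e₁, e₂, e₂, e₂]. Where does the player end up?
(-4, 1)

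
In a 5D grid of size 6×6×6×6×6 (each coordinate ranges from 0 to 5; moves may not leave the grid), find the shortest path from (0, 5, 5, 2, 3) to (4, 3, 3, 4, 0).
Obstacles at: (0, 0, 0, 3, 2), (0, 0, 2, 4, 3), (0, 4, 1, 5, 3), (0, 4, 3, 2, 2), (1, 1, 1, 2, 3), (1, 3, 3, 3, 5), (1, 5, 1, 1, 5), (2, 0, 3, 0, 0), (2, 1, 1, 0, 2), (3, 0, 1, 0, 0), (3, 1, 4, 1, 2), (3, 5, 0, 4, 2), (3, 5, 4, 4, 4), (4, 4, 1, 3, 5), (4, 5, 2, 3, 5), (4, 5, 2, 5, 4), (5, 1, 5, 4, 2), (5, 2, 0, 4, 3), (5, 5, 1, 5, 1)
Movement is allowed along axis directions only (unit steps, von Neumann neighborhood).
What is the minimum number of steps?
13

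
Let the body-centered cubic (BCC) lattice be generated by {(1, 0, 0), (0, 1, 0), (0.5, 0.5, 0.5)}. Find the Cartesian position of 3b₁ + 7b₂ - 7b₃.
(-0.5, 3.5, -3.5)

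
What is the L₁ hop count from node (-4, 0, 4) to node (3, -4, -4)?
19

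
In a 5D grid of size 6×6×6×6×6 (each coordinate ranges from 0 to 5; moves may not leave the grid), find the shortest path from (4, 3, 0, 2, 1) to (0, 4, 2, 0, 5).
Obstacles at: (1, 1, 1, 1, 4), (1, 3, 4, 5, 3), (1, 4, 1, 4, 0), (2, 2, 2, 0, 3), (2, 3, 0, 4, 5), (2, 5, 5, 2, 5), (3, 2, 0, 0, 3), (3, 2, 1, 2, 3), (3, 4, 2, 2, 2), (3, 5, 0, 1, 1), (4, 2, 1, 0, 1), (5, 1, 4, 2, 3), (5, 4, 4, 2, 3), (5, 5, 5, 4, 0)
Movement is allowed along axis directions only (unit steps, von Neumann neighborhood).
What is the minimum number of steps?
13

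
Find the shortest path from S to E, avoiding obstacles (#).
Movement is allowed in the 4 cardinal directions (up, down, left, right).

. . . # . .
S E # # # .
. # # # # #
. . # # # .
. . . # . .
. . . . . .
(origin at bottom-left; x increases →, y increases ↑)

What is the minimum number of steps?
1
(one shortest path: (0, 4) → (1, 4))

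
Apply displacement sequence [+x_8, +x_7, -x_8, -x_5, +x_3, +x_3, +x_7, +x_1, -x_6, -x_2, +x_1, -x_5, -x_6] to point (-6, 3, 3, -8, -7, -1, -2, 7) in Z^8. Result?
(-4, 2, 5, -8, -9, -3, 0, 7)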